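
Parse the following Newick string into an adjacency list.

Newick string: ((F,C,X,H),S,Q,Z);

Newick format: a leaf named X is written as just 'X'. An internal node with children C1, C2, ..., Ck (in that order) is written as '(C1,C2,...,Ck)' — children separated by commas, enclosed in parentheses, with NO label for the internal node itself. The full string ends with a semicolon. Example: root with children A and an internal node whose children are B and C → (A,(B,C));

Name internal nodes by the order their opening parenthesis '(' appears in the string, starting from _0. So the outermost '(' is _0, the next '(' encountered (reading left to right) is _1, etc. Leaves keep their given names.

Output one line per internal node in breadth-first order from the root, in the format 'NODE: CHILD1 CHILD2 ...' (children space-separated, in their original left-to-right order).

Answer: _0: _1 S Q Z
_1: F C X H

Derivation:
Input: ((F,C,X,H),S,Q,Z);
Scanning left-to-right, naming '(' by encounter order:
  pos 0: '(' -> open internal node _0 (depth 1)
  pos 1: '(' -> open internal node _1 (depth 2)
  pos 9: ')' -> close internal node _1 (now at depth 1)
  pos 16: ')' -> close internal node _0 (now at depth 0)
Total internal nodes: 2
BFS adjacency from root:
  _0: _1 S Q Z
  _1: F C X H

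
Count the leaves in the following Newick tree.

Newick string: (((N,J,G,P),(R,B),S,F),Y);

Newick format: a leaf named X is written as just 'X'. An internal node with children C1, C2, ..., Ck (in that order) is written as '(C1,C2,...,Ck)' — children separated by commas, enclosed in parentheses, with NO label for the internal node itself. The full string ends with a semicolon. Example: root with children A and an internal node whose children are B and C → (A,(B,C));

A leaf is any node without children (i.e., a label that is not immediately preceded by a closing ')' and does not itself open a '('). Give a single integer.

Answer: 9

Derivation:
Newick: (((N,J,G,P),(R,B),S,F),Y);
Scan left-to-right; a leaf is any maximal label run not followed by '(':
  pos 3: leaf 'N' → count = 1
  pos 5: leaf 'J' → count = 2
  pos 7: leaf 'G' → count = 3
  pos 9: leaf 'P' → count = 4
  pos 13: leaf 'R' → count = 5
  pos 15: leaf 'B' → count = 6
  pos 18: leaf 'S' → count = 7
  pos 20: leaf 'F' → count = 8
  pos 23: leaf 'Y' → count = 9
Total leaves: 9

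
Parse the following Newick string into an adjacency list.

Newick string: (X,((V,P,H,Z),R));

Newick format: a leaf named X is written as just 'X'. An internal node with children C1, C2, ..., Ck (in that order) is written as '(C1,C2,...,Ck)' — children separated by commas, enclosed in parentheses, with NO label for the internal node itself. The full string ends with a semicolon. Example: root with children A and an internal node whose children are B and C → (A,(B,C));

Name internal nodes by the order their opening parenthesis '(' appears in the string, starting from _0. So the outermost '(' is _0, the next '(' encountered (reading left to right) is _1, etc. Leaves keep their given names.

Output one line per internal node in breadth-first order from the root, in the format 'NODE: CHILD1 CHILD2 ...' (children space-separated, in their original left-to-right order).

Input: (X,((V,P,H,Z),R));
Scanning left-to-right, naming '(' by encounter order:
  pos 0: '(' -> open internal node _0 (depth 1)
  pos 3: '(' -> open internal node _1 (depth 2)
  pos 4: '(' -> open internal node _2 (depth 3)
  pos 12: ')' -> close internal node _2 (now at depth 2)
  pos 15: ')' -> close internal node _1 (now at depth 1)
  pos 16: ')' -> close internal node _0 (now at depth 0)
Total internal nodes: 3
BFS adjacency from root:
  _0: X _1
  _1: _2 R
  _2: V P H Z

Answer: _0: X _1
_1: _2 R
_2: V P H Z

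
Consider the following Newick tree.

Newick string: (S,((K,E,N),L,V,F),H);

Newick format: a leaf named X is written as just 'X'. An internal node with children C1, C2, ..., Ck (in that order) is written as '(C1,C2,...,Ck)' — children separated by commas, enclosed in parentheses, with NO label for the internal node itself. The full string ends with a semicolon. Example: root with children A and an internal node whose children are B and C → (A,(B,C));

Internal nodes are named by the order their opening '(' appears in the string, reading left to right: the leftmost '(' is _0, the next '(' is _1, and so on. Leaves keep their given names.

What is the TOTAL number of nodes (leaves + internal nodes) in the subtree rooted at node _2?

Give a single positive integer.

Answer: 4

Derivation:
Newick: (S,((K,E,N),L,V,F),H);
Locate _2: it is the '(' at position 4 (the 3rd '(' reading left to right).
Query: subtree rooted at _2
_2: subtree_size = 1 + 3
  K: subtree_size = 1 + 0
  E: subtree_size = 1 + 0
  N: subtree_size = 1 + 0
Total subtree size of _2: 4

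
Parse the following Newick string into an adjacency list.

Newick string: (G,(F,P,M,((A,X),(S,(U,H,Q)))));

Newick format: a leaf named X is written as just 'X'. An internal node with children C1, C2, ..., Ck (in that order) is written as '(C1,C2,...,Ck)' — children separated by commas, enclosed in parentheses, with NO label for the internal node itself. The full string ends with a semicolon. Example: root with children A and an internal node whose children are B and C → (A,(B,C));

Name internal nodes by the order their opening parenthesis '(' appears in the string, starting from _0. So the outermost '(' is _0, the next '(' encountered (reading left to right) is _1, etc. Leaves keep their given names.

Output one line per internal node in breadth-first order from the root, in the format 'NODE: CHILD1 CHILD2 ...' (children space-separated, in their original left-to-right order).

Input: (G,(F,P,M,((A,X),(S,(U,H,Q)))));
Scanning left-to-right, naming '(' by encounter order:
  pos 0: '(' -> open internal node _0 (depth 1)
  pos 3: '(' -> open internal node _1 (depth 2)
  pos 10: '(' -> open internal node _2 (depth 3)
  pos 11: '(' -> open internal node _3 (depth 4)
  pos 15: ')' -> close internal node _3 (now at depth 3)
  pos 17: '(' -> open internal node _4 (depth 4)
  pos 20: '(' -> open internal node _5 (depth 5)
  pos 26: ')' -> close internal node _5 (now at depth 4)
  pos 27: ')' -> close internal node _4 (now at depth 3)
  pos 28: ')' -> close internal node _2 (now at depth 2)
  pos 29: ')' -> close internal node _1 (now at depth 1)
  pos 30: ')' -> close internal node _0 (now at depth 0)
Total internal nodes: 6
BFS adjacency from root:
  _0: G _1
  _1: F P M _2
  _2: _3 _4
  _3: A X
  _4: S _5
  _5: U H Q

Answer: _0: G _1
_1: F P M _2
_2: _3 _4
_3: A X
_4: S _5
_5: U H Q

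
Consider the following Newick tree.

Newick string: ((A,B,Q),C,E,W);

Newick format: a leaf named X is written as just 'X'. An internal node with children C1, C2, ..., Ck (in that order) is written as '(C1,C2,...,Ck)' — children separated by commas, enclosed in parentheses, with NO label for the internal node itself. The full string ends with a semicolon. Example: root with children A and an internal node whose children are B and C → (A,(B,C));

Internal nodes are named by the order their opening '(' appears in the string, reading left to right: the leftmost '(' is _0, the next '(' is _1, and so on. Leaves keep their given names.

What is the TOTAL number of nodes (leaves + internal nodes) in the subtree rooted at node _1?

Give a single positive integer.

Newick: ((A,B,Q),C,E,W);
Locate _1: it is the '(' at position 1 (the 2nd '(' reading left to right).
Query: subtree rooted at _1
_1: subtree_size = 1 + 3
  A: subtree_size = 1 + 0
  B: subtree_size = 1 + 0
  Q: subtree_size = 1 + 0
Total subtree size of _1: 4

Answer: 4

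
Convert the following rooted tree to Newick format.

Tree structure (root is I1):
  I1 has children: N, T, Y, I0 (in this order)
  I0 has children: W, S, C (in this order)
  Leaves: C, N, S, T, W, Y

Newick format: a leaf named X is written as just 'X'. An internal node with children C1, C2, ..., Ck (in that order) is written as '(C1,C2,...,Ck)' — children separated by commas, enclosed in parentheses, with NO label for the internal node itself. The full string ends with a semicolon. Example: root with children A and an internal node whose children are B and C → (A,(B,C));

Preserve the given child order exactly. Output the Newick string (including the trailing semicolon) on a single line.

Answer: (N,T,Y,(W,S,C));

Derivation:
internal I1 with children ['N', 'T', 'Y', 'I0']
  leaf 'N' → 'N'
  leaf 'T' → 'T'
  leaf 'Y' → 'Y'
  internal I0 with children ['W', 'S', 'C']
    leaf 'W' → 'W'
    leaf 'S' → 'S'
    leaf 'C' → 'C'
  → '(W,S,C)'
→ '(N,T,Y,(W,S,C))'
Final: (N,T,Y,(W,S,C));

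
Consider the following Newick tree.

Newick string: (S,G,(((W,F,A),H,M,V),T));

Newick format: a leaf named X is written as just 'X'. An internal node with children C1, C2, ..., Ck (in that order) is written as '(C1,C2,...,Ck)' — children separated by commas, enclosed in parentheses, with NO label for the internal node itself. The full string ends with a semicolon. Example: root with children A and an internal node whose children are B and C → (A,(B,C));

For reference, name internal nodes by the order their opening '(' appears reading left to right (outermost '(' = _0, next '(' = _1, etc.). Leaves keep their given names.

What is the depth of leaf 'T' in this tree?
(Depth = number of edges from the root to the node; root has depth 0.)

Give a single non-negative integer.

Answer: 2

Derivation:
Newick: (S,G,(((W,F,A),H,M,V),T));
Naming internals by '(' encounter order: outermost '(' = _0, next = _1, ...
Query node: T
Path from root: _0 -> _1 -> T
Depth of T: 2 (number of edges from root)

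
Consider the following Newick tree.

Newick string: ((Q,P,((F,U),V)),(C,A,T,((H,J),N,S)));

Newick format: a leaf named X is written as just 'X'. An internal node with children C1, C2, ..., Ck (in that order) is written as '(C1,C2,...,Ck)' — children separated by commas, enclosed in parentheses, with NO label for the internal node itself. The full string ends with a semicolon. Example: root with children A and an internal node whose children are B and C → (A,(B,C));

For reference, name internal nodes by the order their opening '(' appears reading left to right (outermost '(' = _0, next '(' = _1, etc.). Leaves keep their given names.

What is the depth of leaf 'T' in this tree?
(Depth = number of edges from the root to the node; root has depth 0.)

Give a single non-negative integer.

Answer: 2

Derivation:
Newick: ((Q,P,((F,U),V)),(C,A,T,((H,J),N,S)));
Naming internals by '(' encounter order: outermost '(' = _0, next = _1, ...
Query node: T
Path from root: _0 -> _4 -> T
Depth of T: 2 (number of edges from root)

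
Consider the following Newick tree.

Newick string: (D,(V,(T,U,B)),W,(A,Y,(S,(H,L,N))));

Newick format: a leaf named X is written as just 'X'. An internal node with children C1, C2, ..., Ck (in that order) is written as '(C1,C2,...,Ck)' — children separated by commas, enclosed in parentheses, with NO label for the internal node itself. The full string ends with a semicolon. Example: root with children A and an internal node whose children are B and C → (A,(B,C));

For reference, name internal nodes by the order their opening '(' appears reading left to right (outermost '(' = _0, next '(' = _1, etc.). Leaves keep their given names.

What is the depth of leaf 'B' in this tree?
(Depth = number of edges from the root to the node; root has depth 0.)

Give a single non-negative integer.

Answer: 3

Derivation:
Newick: (D,(V,(T,U,B)),W,(A,Y,(S,(H,L,N))));
Naming internals by '(' encounter order: outermost '(' = _0, next = _1, ...
Query node: B
Path from root: _0 -> _1 -> _2 -> B
Depth of B: 3 (number of edges from root)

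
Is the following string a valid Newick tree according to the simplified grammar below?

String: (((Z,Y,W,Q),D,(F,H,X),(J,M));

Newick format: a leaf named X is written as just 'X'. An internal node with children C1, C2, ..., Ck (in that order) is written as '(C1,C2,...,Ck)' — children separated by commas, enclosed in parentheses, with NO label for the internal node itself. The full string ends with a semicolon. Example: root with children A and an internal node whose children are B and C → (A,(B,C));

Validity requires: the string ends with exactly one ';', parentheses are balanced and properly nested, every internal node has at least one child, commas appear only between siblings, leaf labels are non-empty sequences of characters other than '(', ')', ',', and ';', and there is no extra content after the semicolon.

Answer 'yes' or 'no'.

Answer: no

Derivation:
Input: (((Z,Y,W,Q),D,(F,H,X),(J,M));
Paren balance: 5 '(' vs 4 ')' MISMATCH
Ends with single ';': True
Full parse: FAILS (expected , or ) at pos 28)
Valid: False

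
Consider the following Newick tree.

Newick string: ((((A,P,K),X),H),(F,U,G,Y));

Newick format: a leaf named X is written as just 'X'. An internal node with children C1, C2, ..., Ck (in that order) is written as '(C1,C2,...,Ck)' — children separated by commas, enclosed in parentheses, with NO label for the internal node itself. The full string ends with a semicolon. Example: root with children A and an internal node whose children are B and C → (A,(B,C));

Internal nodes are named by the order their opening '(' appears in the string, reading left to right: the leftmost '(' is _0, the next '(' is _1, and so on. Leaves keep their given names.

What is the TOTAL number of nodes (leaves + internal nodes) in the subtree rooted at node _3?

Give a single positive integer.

Answer: 4

Derivation:
Newick: ((((A,P,K),X),H),(F,U,G,Y));
Locate _3: it is the '(' at position 3 (the 4th '(' reading left to right).
Query: subtree rooted at _3
_3: subtree_size = 1 + 3
  A: subtree_size = 1 + 0
  P: subtree_size = 1 + 0
  K: subtree_size = 1 + 0
Total subtree size of _3: 4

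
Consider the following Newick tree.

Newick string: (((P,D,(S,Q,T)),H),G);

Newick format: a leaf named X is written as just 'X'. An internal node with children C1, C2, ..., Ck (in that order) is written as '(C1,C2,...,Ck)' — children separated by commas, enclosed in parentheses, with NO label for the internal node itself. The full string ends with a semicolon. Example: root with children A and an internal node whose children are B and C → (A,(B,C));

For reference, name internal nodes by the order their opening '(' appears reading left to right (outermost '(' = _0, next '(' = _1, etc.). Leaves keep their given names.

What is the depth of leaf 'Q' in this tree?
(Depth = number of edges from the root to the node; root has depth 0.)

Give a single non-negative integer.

Newick: (((P,D,(S,Q,T)),H),G);
Naming internals by '(' encounter order: outermost '(' = _0, next = _1, ...
Query node: Q
Path from root: _0 -> _1 -> _2 -> _3 -> Q
Depth of Q: 4 (number of edges from root)

Answer: 4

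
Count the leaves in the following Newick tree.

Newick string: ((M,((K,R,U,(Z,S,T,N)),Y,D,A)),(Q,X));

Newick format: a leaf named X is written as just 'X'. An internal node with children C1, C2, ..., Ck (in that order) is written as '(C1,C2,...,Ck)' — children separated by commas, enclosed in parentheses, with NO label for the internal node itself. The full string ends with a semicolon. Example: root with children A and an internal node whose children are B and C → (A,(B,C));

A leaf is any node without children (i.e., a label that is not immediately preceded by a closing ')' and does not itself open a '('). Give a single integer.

Answer: 13

Derivation:
Newick: ((M,((K,R,U,(Z,S,T,N)),Y,D,A)),(Q,X));
Scan left-to-right; a leaf is any maximal label run not followed by '(':
  pos 2: leaf 'M' → count = 1
  pos 6: leaf 'K' → count = 2
  pos 8: leaf 'R' → count = 3
  pos 10: leaf 'U' → count = 4
  pos 13: leaf 'Z' → count = 5
  pos 15: leaf 'S' → count = 6
  pos 17: leaf 'T' → count = 7
  pos 19: leaf 'N' → count = 8
  pos 23: leaf 'Y' → count = 9
  pos 25: leaf 'D' → count = 10
  pos 27: leaf 'A' → count = 11
  pos 32: leaf 'Q' → count = 12
  pos 34: leaf 'X' → count = 13
Total leaves: 13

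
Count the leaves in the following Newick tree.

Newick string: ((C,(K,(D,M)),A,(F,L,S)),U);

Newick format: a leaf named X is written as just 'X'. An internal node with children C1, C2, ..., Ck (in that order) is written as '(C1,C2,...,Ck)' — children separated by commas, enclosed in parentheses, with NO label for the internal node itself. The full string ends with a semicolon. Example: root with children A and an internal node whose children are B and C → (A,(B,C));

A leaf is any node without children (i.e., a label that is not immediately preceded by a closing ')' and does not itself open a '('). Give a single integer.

Answer: 9

Derivation:
Newick: ((C,(K,(D,M)),A,(F,L,S)),U);
Scan left-to-right; a leaf is any maximal label run not followed by '(':
  pos 2: leaf 'C' → count = 1
  pos 5: leaf 'K' → count = 2
  pos 8: leaf 'D' → count = 3
  pos 10: leaf 'M' → count = 4
  pos 14: leaf 'A' → count = 5
  pos 17: leaf 'F' → count = 6
  pos 19: leaf 'L' → count = 7
  pos 21: leaf 'S' → count = 8
  pos 25: leaf 'U' → count = 9
Total leaves: 9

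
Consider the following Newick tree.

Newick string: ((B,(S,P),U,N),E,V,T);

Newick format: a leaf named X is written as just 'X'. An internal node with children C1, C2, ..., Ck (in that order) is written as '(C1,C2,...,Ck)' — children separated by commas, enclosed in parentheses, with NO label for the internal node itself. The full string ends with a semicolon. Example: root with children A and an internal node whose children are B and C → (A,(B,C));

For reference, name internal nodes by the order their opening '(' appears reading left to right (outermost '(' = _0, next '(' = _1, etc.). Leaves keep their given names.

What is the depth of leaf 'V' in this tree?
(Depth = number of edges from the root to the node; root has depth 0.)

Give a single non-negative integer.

Answer: 1

Derivation:
Newick: ((B,(S,P),U,N),E,V,T);
Naming internals by '(' encounter order: outermost '(' = _0, next = _1, ...
Query node: V
Path from root: _0 -> V
Depth of V: 1 (number of edges from root)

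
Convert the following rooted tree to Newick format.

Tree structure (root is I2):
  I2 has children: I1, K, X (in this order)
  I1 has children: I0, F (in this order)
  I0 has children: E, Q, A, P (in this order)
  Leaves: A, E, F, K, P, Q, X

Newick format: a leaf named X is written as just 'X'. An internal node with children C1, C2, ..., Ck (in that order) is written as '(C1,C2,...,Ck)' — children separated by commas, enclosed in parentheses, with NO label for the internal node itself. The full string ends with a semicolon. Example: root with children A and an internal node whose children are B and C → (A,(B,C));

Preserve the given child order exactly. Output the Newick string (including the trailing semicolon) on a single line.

Answer: (((E,Q,A,P),F),K,X);

Derivation:
internal I2 with children ['I1', 'K', 'X']
  internal I1 with children ['I0', 'F']
    internal I0 with children ['E', 'Q', 'A', 'P']
      leaf 'E' → 'E'
      leaf 'Q' → 'Q'
      leaf 'A' → 'A'
      leaf 'P' → 'P'
    → '(E,Q,A,P)'
    leaf 'F' → 'F'
  → '((E,Q,A,P),F)'
  leaf 'K' → 'K'
  leaf 'X' → 'X'
→ '(((E,Q,A,P),F),K,X)'
Final: (((E,Q,A,P),F),K,X);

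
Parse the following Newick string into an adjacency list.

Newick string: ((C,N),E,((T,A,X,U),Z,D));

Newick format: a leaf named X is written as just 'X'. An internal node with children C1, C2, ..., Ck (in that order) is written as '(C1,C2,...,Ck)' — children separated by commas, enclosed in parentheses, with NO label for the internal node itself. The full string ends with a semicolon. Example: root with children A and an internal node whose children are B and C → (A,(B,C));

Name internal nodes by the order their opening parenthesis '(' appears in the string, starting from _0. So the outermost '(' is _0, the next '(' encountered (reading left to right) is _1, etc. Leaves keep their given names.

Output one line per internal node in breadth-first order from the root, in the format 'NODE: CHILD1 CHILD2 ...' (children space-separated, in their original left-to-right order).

Input: ((C,N),E,((T,A,X,U),Z,D));
Scanning left-to-right, naming '(' by encounter order:
  pos 0: '(' -> open internal node _0 (depth 1)
  pos 1: '(' -> open internal node _1 (depth 2)
  pos 5: ')' -> close internal node _1 (now at depth 1)
  pos 9: '(' -> open internal node _2 (depth 2)
  pos 10: '(' -> open internal node _3 (depth 3)
  pos 18: ')' -> close internal node _3 (now at depth 2)
  pos 23: ')' -> close internal node _2 (now at depth 1)
  pos 24: ')' -> close internal node _0 (now at depth 0)
Total internal nodes: 4
BFS adjacency from root:
  _0: _1 E _2
  _1: C N
  _2: _3 Z D
  _3: T A X U

Answer: _0: _1 E _2
_1: C N
_2: _3 Z D
_3: T A X U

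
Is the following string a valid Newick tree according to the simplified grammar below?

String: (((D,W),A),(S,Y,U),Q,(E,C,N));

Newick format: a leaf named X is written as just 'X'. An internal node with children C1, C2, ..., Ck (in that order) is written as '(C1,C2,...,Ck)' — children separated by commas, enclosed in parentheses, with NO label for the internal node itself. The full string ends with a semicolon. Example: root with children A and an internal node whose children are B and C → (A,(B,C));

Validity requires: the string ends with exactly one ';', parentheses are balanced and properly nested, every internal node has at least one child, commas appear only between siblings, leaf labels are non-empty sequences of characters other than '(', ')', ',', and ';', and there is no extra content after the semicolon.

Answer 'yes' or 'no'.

Answer: yes

Derivation:
Input: (((D,W),A),(S,Y,U),Q,(E,C,N));
Paren balance: 5 '(' vs 5 ')' OK
Ends with single ';': True
Full parse: OK
Valid: True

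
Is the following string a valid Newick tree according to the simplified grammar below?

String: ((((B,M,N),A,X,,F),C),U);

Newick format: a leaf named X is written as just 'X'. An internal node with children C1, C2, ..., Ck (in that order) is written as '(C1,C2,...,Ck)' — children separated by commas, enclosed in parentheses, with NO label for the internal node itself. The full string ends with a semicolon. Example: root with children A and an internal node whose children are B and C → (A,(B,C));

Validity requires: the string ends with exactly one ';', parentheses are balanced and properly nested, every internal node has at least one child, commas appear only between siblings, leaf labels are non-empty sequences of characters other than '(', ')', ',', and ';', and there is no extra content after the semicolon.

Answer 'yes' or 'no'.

Answer: no

Derivation:
Input: ((((B,M,N),A,X,,F),C),U);
Paren balance: 4 '(' vs 4 ')' OK
Ends with single ';': True
Full parse: FAILS (empty leaf label at pos 15)
Valid: False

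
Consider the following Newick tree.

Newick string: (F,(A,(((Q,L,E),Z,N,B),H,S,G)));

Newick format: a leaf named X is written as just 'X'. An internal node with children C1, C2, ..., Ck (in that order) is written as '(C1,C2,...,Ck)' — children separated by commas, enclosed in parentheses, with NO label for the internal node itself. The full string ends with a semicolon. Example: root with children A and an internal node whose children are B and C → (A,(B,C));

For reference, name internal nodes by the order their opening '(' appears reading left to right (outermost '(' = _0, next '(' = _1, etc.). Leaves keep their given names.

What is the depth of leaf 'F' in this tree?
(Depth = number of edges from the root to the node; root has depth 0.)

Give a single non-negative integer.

Answer: 1

Derivation:
Newick: (F,(A,(((Q,L,E),Z,N,B),H,S,G)));
Naming internals by '(' encounter order: outermost '(' = _0, next = _1, ...
Query node: F
Path from root: _0 -> F
Depth of F: 1 (number of edges from root)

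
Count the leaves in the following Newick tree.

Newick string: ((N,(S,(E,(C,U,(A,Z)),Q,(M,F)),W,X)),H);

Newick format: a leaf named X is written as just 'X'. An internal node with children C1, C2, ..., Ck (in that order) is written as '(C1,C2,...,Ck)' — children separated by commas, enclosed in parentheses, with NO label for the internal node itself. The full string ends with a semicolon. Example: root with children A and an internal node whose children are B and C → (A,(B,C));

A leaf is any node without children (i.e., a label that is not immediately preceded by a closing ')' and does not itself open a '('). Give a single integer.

Answer: 13

Derivation:
Newick: ((N,(S,(E,(C,U,(A,Z)),Q,(M,F)),W,X)),H);
Scan left-to-right; a leaf is any maximal label run not followed by '(':
  pos 2: leaf 'N' → count = 1
  pos 5: leaf 'S' → count = 2
  pos 8: leaf 'E' → count = 3
  pos 11: leaf 'C' → count = 4
  pos 13: leaf 'U' → count = 5
  pos 16: leaf 'A' → count = 6
  pos 18: leaf 'Z' → count = 7
  pos 22: leaf 'Q' → count = 8
  pos 25: leaf 'M' → count = 9
  pos 27: leaf 'F' → count = 10
  pos 31: leaf 'W' → count = 11
  pos 33: leaf 'X' → count = 12
  pos 37: leaf 'H' → count = 13
Total leaves: 13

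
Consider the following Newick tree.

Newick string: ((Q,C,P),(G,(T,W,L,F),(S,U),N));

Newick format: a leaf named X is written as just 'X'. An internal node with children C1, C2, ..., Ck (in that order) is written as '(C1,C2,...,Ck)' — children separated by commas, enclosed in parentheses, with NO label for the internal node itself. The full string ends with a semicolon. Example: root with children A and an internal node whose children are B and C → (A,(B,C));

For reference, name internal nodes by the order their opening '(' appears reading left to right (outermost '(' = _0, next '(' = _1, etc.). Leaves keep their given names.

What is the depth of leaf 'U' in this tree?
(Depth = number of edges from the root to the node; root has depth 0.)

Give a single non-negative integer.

Answer: 3

Derivation:
Newick: ((Q,C,P),(G,(T,W,L,F),(S,U),N));
Naming internals by '(' encounter order: outermost '(' = _0, next = _1, ...
Query node: U
Path from root: _0 -> _2 -> _4 -> U
Depth of U: 3 (number of edges from root)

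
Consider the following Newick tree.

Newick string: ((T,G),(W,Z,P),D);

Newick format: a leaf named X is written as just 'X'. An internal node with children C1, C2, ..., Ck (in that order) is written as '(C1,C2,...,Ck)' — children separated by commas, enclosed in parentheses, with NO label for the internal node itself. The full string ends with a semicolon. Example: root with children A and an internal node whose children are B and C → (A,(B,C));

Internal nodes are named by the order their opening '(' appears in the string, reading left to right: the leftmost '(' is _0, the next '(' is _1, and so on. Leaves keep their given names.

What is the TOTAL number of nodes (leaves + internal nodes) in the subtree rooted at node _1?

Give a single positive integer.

Answer: 3

Derivation:
Newick: ((T,G),(W,Z,P),D);
Locate _1: it is the '(' at position 1 (the 2nd '(' reading left to right).
Query: subtree rooted at _1
_1: subtree_size = 1 + 2
  T: subtree_size = 1 + 0
  G: subtree_size = 1 + 0
Total subtree size of _1: 3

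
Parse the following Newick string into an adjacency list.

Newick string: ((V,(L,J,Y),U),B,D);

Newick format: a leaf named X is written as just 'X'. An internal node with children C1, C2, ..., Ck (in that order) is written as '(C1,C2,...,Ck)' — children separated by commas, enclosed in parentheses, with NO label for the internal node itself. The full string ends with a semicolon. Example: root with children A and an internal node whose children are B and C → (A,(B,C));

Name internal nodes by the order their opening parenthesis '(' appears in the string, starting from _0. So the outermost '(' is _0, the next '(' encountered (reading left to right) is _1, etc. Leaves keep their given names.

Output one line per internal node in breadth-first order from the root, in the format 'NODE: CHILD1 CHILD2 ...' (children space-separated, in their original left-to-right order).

Input: ((V,(L,J,Y),U),B,D);
Scanning left-to-right, naming '(' by encounter order:
  pos 0: '(' -> open internal node _0 (depth 1)
  pos 1: '(' -> open internal node _1 (depth 2)
  pos 4: '(' -> open internal node _2 (depth 3)
  pos 10: ')' -> close internal node _2 (now at depth 2)
  pos 13: ')' -> close internal node _1 (now at depth 1)
  pos 18: ')' -> close internal node _0 (now at depth 0)
Total internal nodes: 3
BFS adjacency from root:
  _0: _1 B D
  _1: V _2 U
  _2: L J Y

Answer: _0: _1 B D
_1: V _2 U
_2: L J Y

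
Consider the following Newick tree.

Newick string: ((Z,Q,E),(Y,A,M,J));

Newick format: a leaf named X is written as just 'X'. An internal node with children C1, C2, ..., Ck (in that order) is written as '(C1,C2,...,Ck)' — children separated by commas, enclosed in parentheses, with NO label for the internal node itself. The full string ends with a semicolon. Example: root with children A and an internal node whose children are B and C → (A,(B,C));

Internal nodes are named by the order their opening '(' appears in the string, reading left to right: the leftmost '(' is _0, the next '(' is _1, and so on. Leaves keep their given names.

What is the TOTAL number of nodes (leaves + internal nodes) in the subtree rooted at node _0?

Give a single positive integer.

Answer: 10

Derivation:
Newick: ((Z,Q,E),(Y,A,M,J));
Locate _0: it is the '(' at position 0 (the 1st '(' reading left to right).
Query: subtree rooted at _0
_0: subtree_size = 1 + 9
  _1: subtree_size = 1 + 3
    Z: subtree_size = 1 + 0
    Q: subtree_size = 1 + 0
    E: subtree_size = 1 + 0
  _2: subtree_size = 1 + 4
    Y: subtree_size = 1 + 0
    A: subtree_size = 1 + 0
    M: subtree_size = 1 + 0
    J: subtree_size = 1 + 0
Total subtree size of _0: 10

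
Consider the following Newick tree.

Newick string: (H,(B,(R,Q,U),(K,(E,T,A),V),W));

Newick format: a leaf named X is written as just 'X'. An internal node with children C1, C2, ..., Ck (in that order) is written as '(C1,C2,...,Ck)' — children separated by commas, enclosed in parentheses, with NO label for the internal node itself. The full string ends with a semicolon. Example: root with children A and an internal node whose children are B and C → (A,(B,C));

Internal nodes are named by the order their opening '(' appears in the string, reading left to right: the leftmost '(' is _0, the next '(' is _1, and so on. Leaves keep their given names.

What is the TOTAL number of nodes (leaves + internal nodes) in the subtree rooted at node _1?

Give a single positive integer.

Newick: (H,(B,(R,Q,U),(K,(E,T,A),V),W));
Locate _1: it is the '(' at position 3 (the 2nd '(' reading left to right).
Query: subtree rooted at _1
_1: subtree_size = 1 + 13
  B: subtree_size = 1 + 0
  _2: subtree_size = 1 + 3
    R: subtree_size = 1 + 0
    Q: subtree_size = 1 + 0
    U: subtree_size = 1 + 0
  _3: subtree_size = 1 + 6
    K: subtree_size = 1 + 0
    _4: subtree_size = 1 + 3
      E: subtree_size = 1 + 0
      T: subtree_size = 1 + 0
      A: subtree_size = 1 + 0
    V: subtree_size = 1 + 0
  W: subtree_size = 1 + 0
Total subtree size of _1: 14

Answer: 14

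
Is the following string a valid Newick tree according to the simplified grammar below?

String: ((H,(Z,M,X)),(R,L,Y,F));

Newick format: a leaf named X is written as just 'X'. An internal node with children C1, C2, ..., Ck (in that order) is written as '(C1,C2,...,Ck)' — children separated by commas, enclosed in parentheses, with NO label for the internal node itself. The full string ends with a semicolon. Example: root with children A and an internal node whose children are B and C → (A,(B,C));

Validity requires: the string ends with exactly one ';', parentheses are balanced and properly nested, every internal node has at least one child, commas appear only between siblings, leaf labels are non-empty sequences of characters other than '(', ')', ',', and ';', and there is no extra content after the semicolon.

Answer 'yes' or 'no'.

Answer: yes

Derivation:
Input: ((H,(Z,M,X)),(R,L,Y,F));
Paren balance: 4 '(' vs 4 ')' OK
Ends with single ';': True
Full parse: OK
Valid: True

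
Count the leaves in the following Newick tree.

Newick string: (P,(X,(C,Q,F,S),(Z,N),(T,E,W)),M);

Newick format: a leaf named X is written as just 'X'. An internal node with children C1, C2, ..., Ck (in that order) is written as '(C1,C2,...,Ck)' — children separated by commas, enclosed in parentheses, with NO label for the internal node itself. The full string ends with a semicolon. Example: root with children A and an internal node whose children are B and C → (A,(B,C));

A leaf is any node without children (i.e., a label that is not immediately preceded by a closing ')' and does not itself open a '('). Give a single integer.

Newick: (P,(X,(C,Q,F,S),(Z,N),(T,E,W)),M);
Scan left-to-right; a leaf is any maximal label run not followed by '(':
  pos 1: leaf 'P' → count = 1
  pos 4: leaf 'X' → count = 2
  pos 7: leaf 'C' → count = 3
  pos 9: leaf 'Q' → count = 4
  pos 11: leaf 'F' → count = 5
  pos 13: leaf 'S' → count = 6
  pos 17: leaf 'Z' → count = 7
  pos 19: leaf 'N' → count = 8
  pos 23: leaf 'T' → count = 9
  pos 25: leaf 'E' → count = 10
  pos 27: leaf 'W' → count = 11
  pos 31: leaf 'M' → count = 12
Total leaves: 12

Answer: 12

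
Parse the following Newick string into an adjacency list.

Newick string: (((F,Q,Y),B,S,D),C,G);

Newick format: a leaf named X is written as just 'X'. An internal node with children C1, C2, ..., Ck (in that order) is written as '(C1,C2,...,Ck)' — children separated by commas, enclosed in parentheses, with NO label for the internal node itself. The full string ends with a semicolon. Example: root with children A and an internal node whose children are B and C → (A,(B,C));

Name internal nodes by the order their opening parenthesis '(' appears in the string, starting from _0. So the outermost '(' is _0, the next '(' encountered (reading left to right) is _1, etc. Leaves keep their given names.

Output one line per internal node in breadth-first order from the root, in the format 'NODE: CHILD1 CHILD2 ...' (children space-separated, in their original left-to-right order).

Answer: _0: _1 C G
_1: _2 B S D
_2: F Q Y

Derivation:
Input: (((F,Q,Y),B,S,D),C,G);
Scanning left-to-right, naming '(' by encounter order:
  pos 0: '(' -> open internal node _0 (depth 1)
  pos 1: '(' -> open internal node _1 (depth 2)
  pos 2: '(' -> open internal node _2 (depth 3)
  pos 8: ')' -> close internal node _2 (now at depth 2)
  pos 15: ')' -> close internal node _1 (now at depth 1)
  pos 20: ')' -> close internal node _0 (now at depth 0)
Total internal nodes: 3
BFS adjacency from root:
  _0: _1 C G
  _1: _2 B S D
  _2: F Q Y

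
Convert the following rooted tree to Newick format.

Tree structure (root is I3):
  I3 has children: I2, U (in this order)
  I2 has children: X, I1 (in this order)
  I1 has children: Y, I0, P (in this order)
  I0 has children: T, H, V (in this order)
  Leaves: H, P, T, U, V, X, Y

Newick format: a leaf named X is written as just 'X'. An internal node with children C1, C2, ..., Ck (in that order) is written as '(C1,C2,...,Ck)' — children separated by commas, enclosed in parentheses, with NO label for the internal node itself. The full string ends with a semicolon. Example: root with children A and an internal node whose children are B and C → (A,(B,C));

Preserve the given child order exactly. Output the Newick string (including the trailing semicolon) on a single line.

Answer: ((X,(Y,(T,H,V),P)),U);

Derivation:
internal I3 with children ['I2', 'U']
  internal I2 with children ['X', 'I1']
    leaf 'X' → 'X'
    internal I1 with children ['Y', 'I0', 'P']
      leaf 'Y' → 'Y'
      internal I0 with children ['T', 'H', 'V']
        leaf 'T' → 'T'
        leaf 'H' → 'H'
        leaf 'V' → 'V'
      → '(T,H,V)'
      leaf 'P' → 'P'
    → '(Y,(T,H,V),P)'
  → '(X,(Y,(T,H,V),P))'
  leaf 'U' → 'U'
→ '((X,(Y,(T,H,V),P)),U)'
Final: ((X,(Y,(T,H,V),P)),U);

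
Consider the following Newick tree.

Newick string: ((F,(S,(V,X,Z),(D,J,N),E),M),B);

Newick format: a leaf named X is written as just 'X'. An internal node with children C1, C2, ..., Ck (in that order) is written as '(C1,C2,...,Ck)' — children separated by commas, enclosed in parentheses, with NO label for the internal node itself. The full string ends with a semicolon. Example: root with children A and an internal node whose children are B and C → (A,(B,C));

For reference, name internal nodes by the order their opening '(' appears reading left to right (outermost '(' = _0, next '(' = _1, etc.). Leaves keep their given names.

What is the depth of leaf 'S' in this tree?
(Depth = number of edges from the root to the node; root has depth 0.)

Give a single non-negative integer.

Newick: ((F,(S,(V,X,Z),(D,J,N),E),M),B);
Naming internals by '(' encounter order: outermost '(' = _0, next = _1, ...
Query node: S
Path from root: _0 -> _1 -> _2 -> S
Depth of S: 3 (number of edges from root)

Answer: 3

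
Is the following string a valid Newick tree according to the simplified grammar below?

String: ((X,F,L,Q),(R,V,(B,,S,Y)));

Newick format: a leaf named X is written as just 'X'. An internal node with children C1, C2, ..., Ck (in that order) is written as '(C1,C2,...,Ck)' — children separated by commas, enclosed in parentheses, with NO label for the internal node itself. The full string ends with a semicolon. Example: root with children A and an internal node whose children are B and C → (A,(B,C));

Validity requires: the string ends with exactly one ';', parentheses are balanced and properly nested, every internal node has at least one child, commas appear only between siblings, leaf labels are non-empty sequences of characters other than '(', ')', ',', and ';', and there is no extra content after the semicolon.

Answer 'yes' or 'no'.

Input: ((X,F,L,Q),(R,V,(B,,S,Y)));
Paren balance: 4 '(' vs 4 ')' OK
Ends with single ';': True
Full parse: FAILS (empty leaf label at pos 19)
Valid: False

Answer: no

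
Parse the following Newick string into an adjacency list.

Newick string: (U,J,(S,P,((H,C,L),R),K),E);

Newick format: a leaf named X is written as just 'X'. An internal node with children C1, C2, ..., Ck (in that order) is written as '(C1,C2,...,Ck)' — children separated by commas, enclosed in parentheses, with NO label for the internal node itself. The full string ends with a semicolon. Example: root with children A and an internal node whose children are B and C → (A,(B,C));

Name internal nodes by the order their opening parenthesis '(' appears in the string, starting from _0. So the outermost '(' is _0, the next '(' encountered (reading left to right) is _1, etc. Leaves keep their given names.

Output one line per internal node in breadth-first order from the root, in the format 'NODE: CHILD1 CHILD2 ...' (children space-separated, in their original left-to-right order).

Input: (U,J,(S,P,((H,C,L),R),K),E);
Scanning left-to-right, naming '(' by encounter order:
  pos 0: '(' -> open internal node _0 (depth 1)
  pos 5: '(' -> open internal node _1 (depth 2)
  pos 10: '(' -> open internal node _2 (depth 3)
  pos 11: '(' -> open internal node _3 (depth 4)
  pos 17: ')' -> close internal node _3 (now at depth 3)
  pos 20: ')' -> close internal node _2 (now at depth 2)
  pos 23: ')' -> close internal node _1 (now at depth 1)
  pos 26: ')' -> close internal node _0 (now at depth 0)
Total internal nodes: 4
BFS adjacency from root:
  _0: U J _1 E
  _1: S P _2 K
  _2: _3 R
  _3: H C L

Answer: _0: U J _1 E
_1: S P _2 K
_2: _3 R
_3: H C L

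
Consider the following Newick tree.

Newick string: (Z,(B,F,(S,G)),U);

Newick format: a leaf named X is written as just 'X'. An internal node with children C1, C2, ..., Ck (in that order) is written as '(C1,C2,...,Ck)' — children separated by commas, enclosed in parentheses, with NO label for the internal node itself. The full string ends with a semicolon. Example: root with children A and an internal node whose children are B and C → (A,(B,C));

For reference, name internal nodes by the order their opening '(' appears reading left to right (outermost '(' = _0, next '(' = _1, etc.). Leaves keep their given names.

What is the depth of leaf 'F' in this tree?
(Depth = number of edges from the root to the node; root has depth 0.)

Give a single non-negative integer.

Newick: (Z,(B,F,(S,G)),U);
Naming internals by '(' encounter order: outermost '(' = _0, next = _1, ...
Query node: F
Path from root: _0 -> _1 -> F
Depth of F: 2 (number of edges from root)

Answer: 2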